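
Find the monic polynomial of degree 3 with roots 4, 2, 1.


A monic polynomial with roots 4, 2, 1 is:
p(x) = (x - 4)(x - 2)(x - 1)
After multiplying by (x - 4): x - 4
After multiplying by (x - 2): x^2 - 6x + 8
After multiplying by (x - 1): x^3 - 7x^2 + 14x - 8

x^3 - 7x^2 + 14x - 8


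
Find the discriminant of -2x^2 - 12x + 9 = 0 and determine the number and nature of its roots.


For ax^2 + bx + c = 0, discriminant D = b^2 - 4ac
Here a = -2, b = -12, c = 9
D = (-12)^2 - 4(-2)(9) = 144 + 72 = 216

D = 216 > 0 but not a perfect square
The equation has 2 distinct real irrational roots.

Discriminant = 216, 2 distinct real irrational roots


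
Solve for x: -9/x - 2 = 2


Subtract -2 from both sides: -9/x = 4
Multiply both sides by x: -9 = 4 * x
Divide by 4: x = -9/4

x = -9/4


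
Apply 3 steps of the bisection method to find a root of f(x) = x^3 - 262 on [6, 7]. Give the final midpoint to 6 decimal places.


f(x) = x^3 - 262
f(6) = -46 < 0
f(7) = 81 > 0

Step 1: midpoint = (6.000000 + 7.000000)/2 = 6.500000
  f(6.500000) = 12.625000
  f(mid) > 0, so root is in [6.000000, 6.500000]

Step 2: midpoint = (6.000000 + 6.500000)/2 = 6.250000
  f(6.250000) = -17.859375
  f(mid) < 0, so root is in [6.250000, 6.500000]

Step 3: midpoint = (6.250000 + 6.500000)/2 = 6.375000
  f(6.375000) = -2.916016
  f(mid) < 0, so root is in [6.375000, 6.500000]

midpoint = 6.375000


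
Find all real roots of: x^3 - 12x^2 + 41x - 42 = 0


Let p(x) = x^3 - 12x^2 + 41x - 42. By the rational root theorem (leading coefficient 1), any rational root is an integer divisor of 42: try ±1, ±2, ... in turn.
Test x = 1: value = -12 ≠ 0.
Test x = -1: value = -96 ≠ 0.
Test x = 2: value = 0 ✓, so (x - 2) is a factor.
Synthetic division by (x - 2): bring down 1; 1(2) - 12 = -10; (-10)(2) + 41 = 21; 21(2) - 42 = 0 → quotient x^2 - 10x + 21, remainder 0.
Solve the quadratic x^2 - 10x + 21 = 0: discriminant = (-10)^2 - 4(1)(21) = 100 - 84 = 16.
sqrt(16) = 4, so x = (10 ± 4)/2: x = 7 or x = 3.

x = 2, x = 3, x = 7


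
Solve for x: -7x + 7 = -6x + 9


Starting with: -7x + 7 = -6x + 9
Move all x terms to left: (-7 + 6)x = 9 - 7
Simplify: -x = 2
Divide both sides by -1: x = -2

x = -2


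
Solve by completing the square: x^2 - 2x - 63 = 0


Start: x^2 - 2x - 63 = 0
Move constant: x^2 - 2x = 63
Half of -2 is -1, squared is 1
Add 1 to both sides: x^2 - 2x + 1 = 64
(x - 1)^2 = 64
x - 1 = ±8
x = 1 + 8 = 9 or x = 1 - 8 = -7

x = -7, x = 9


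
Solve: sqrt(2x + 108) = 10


Square both sides: 2x + 108 = 10^2 = 100
2x = 100 - 108 = -8
x = -4
Check: sqrt(2*(-4) + 108) = sqrt(100) = 10 ✓

x = -4


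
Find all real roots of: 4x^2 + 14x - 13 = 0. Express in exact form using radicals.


Using the quadratic formula: x = (-b ± sqrt(b^2 - 4ac)) / (2a)
Here a = 4, b = 14, c = -13
Discriminant = b^2 - 4ac = 14^2 - 4(4)(-13) = 196 + 208 = 404
Since discriminant = 404 > 0, there are two real roots.
x = (-14 ± 2*sqrt(101)) / 8
Simplifying: x = (-7 ± sqrt(101)) / 4
Numerically: x ≈ 0.7625 or x ≈ -4.2625

x = (-7 + sqrt(101)) / 4 or x = (-7 - sqrt(101)) / 4


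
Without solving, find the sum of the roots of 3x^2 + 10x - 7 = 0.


By Vieta's formulas for ax^2 + bx + c = 0:
  Sum of roots = -b/a
  Product of roots = c/a

Here a = 3, b = 10, c = -7
Sum = -(10)/3 = -10/3
Product = -7/3 = -7/3

Sum = -10/3


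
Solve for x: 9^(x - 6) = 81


Express both sides with the same base.
81 = 9^2
Since the bases match, equate exponents: x - 6 = 2
So x = 2 - (-6) = 8

x = 8


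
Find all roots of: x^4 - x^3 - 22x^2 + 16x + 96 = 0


Let p(x) = x^4 - x^3 - 22x^2 + 16x + 96. By the rational root theorem (leading coefficient 1), any rational root is an integer divisor of 96: try ±1, ±2, ... in turn.
Test x = 1: value = 90 ≠ 0.
Test x = -1: value = 60 ≠ 0.
Test x = 2: value = 48 ≠ 0.
Test x = -2: value = 0 ✓, so (x + 2) is a factor.
Synthetic division by (x + 2): bring down 1; 1(-2) - 1 = -3; (-3)(-2) - 22 = -16; (-16)(-2) + 16 = 48; 48(-2) + 96 = 0 → quotient x^3 - 3x^2 - 16x + 48, remainder 0.
Continue with the quotient x^3 - 3x^2 - 16x + 48 (candidates must divide 48; re-test x = -2 first in case it repeats).
Test x = -2: value = 60 ≠ 0.
Test x = 3: value = 0 ✓, so (x - 3) is a factor.
Synthetic division by (x - 3): bring down 1; 1(3) - 3 = 0; 0(3) - 16 = -16; (-16)(3) + 48 = 0 → quotient x^2 - 16, remainder 0.
Solve the quadratic x^2 - 16 = 0: discriminant = 0^2 - 4(1)(-16) = 0 + 64 = 64.
sqrt(64) = 8, so x = (0 ± 8)/2: x = 4 or x = -4.
Collecting all roots found:

x = -4, x = -2, x = 3, x = 4


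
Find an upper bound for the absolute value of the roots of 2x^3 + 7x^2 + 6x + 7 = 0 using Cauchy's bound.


Cauchy's bound: all roots r satisfy |r| <= 1 + max(|a_i/a_n|) for i = 0,...,n-1
where a_n is the leading coefficient.

Coefficients: [2, 7, 6, 7]
Leading coefficient a_n = 2
Ratios |a_i/a_n|: 7/2, 3, 7/2
Maximum ratio: 7/2
Cauchy's bound: |r| <= 1 + 7/2 = 9/2

Upper bound = 9/2


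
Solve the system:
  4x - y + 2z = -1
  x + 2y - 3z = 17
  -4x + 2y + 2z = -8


Using Cramer's rule. Expand each determinant along the first row.
D  = 4*[2*2 - (-3)*2] - (-1)*[1*2 - (-3)*(-4)] + 2*[1*2 - 2*(-4)]
  = 4*(10) - (-1)*(-10) + 2*(10) = 50
Dx = (-1)*[2*2 - (-3)*2] - (-1)*[17*2 - (-3)*(-8)] + 2*[17*2 - 2*(-8)]
  = (-1)*(10) - (-1)*(10) + 2*(50) = 100
Dy = 4*[17*2 - (-3)*(-8)] - (-1)*[1*2 - (-3)*(-4)] + 2*[1*(-8) - 17*(-4)]
  = 4*(10) - (-1)*(-10) + 2*(60) = 150
Dz = 4*[2*(-8) - 17*2] - (-1)*[1*(-8) - 17*(-4)] + (-1)*[1*2 - 2*(-4)]
  = 4*(-50) - (-1)*(60) + (-1)*(10) = -150
x = Dx/D = 100/50 = 2, y = Dy/D = 150/50 = 3, z = Dz/D = -150/50 = -3
Check eq1: (4)(2) + (-1)(3) + (2)(-3) = -1 = -1 ✓
Check eq2: (1)(2) + (2)(3) + (-3)(-3) = 17 = 17 ✓
Check eq3: (-4)(2) + (2)(3) + (2)(-3) = -8 = -8 ✓

x = 2, y = 3, z = -3


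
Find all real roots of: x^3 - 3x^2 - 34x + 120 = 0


Let p(x) = x^3 - 3x^2 - 34x + 120. By the rational root theorem (leading coefficient 1), any rational root is an integer divisor of 120: try ±1, ±2, ... in turn.
Test x = 1: value = 84 ≠ 0.
Test x = -1: value = 150 ≠ 0.
Test x = 2: value = 48 ≠ 0.
Test x = -2: value = 168 ≠ 0.
Test x = 3: value = 18 ≠ 0.
Test x = -3: value = 168 ≠ 0.
Test x = 4: value = 0 ✓, so (x - 4) is a factor.
Synthetic division by (x - 4): bring down 1; 1(4) - 3 = 1; 1(4) - 34 = -30; (-30)(4) + 120 = 0 → quotient x^2 + x - 30, remainder 0.
Solve the quadratic x^2 + x - 30 = 0: discriminant = 1^2 - 4(1)(-30) = 1 + 120 = 121.
sqrt(121) = 11, so x = (-1 ± 11)/2: x = 5 or x = -6.

x = -6, x = 4, x = 5


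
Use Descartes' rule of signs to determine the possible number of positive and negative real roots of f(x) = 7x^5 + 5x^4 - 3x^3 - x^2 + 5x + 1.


Descartes' rule of signs:

For positive roots, count sign changes in f(x) = 7x^5 + 5x^4 - 3x^3 - x^2 + 5x + 1:
Signs of coefficients: +, +, -, -, +, +
Number of sign changes: 2
Possible positive real roots: 2, 0

For negative roots, examine f(-x) = -7x^5 + 5x^4 + 3x^3 - x^2 - 5x + 1:
Signs of coefficients: -, +, +, -, -, +
Number of sign changes: 3
Possible negative real roots: 3, 1

Positive roots: 2 or 0; Negative roots: 3 or 1


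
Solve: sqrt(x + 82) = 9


Square both sides: x + 82 = 9^2 = 81
x = 81 - 82 = -1
x = -1
Check: sqrt(1*(-1) + 82) = sqrt(81) = 9 ✓

x = -1


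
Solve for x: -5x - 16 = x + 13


Starting with: -5x - 16 = x + 13
Move all x terms to left: (-5 - 1)x = 13 + 16
Simplify: -6x = 29
Divide both sides by -6: x = -29/6

x = -29/6


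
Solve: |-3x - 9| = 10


An absolute value equation |expr| = 10 gives two cases:
Case 1: -3x - 9 = 10
  -3x = 19, so x = -19/3
Case 2: -3x - 9 = -10
  -3x = -1, so x = 1/3

x = -19/3, x = 1/3


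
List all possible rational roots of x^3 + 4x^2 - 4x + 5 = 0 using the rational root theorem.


Rational root theorem: possible roots are ±p/q where:
  p divides the constant term (5): p ∈ {1, 5}
  q divides the leading coefficient (1): q ∈ {1}

All possible rational roots: -5, -1, 1, 5

-5, -1, 1, 5


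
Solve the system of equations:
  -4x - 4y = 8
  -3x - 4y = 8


Using Cramer's rule:
Determinant D = (-4)(-4) - (-3)(-4) = 16 - 12 = 4
Dx = (8)(-4) - (8)(-4) = -32 + 32 = 0
Dy = (-4)(8) - (-3)(8) = -32 + 24 = -8
x = Dx/D = 0/4 = 0
y = Dy/D = -8/4 = -2

x = 0, y = -2


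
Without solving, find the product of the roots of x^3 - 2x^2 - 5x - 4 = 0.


By Vieta's formulas for x^3 + bx^2 + cx + d = 0:
  r1 + r2 + r3 = -b/a = 2
  r1*r2 + r1*r3 + r2*r3 = c/a = -5
  r1*r2*r3 = -d/a = 4


Product = 4


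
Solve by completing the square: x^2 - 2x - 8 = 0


Start: x^2 - 2x - 8 = 0
Move constant: x^2 - 2x = 8
Half of -2 is -1, squared is 1
Add 1 to both sides: x^2 - 2x + 1 = 9
(x - 1)^2 = 9
x - 1 = ±3
x = 1 + 3 = 4 or x = 1 - 3 = -2

x = -2, x = 4


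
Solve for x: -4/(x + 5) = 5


Multiply both sides by (x + 5): -4 = 5(x + 5)
Distribute: -4 = 5x + 25
5x = -4 - 25 = -29
x = -29/5

x = -29/5


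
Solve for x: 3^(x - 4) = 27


Express both sides with the same base.
27 = 3^3
Since the bases match, equate exponents: x - 4 = 3
So x = 3 - (-4) = 7

x = 7


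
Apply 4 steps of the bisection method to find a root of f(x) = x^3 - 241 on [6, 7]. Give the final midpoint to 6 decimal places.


f(x) = x^3 - 241
f(6) = -25 < 0
f(7) = 102 > 0

Step 1: midpoint = (6.000000 + 7.000000)/2 = 6.500000
  f(6.500000) = 33.625000
  f(mid) > 0, so root is in [6.000000, 6.500000]

Step 2: midpoint = (6.000000 + 6.500000)/2 = 6.250000
  f(6.250000) = 3.140625
  f(mid) > 0, so root is in [6.000000, 6.250000]

Step 3: midpoint = (6.000000 + 6.250000)/2 = 6.125000
  f(6.125000) = -11.216797
  f(mid) < 0, so root is in [6.125000, 6.250000]

Step 4: midpoint = (6.125000 + 6.250000)/2 = 6.187500
  f(6.187500) = -4.110596
  f(mid) < 0, so root is in [6.187500, 6.250000]

midpoint = 6.187500


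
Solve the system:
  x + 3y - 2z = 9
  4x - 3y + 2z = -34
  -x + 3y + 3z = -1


Using Cramer's rule. Expand each determinant along the first row.
D  = 1*[(-3)*3 - 2*3] - 3*[4*3 - 2*(-1)] + (-2)*[4*3 - (-3)*(-1)]
  = 1*(-15) - 3*(14) + (-2)*(9) = -75
Dx = 9*[(-3)*3 - 2*3] - 3*[(-34)*3 - 2*(-1)] + (-2)*[(-34)*3 - (-3)*(-1)]
  = 9*(-15) - 3*(-100) + (-2)*(-105) = 375
Dy = 1*[(-34)*3 - 2*(-1)] - 9*[4*3 - 2*(-1)] + (-2)*[4*(-1) - (-34)*(-1)]
  = 1*(-100) - 9*(14) + (-2)*(-38) = -150
Dz = 1*[(-3)*(-1) - (-34)*3] - 3*[4*(-1) - (-34)*(-1)] + 9*[4*3 - (-3)*(-1)]
  = 1*(105) - 3*(-38) + 9*(9) = 300
x = Dx/D = 375/-75 = -5, y = Dy/D = -150/-75 = 2, z = Dz/D = 300/-75 = -4
Check eq1: (1)(-5) + (3)(2) + (-2)(-4) = 9 = 9 ✓
Check eq2: (4)(-5) + (-3)(2) + (2)(-4) = -34 = -34 ✓
Check eq3: (-1)(-5) + (3)(2) + (3)(-4) = -1 = -1 ✓

x = -5, y = 2, z = -4


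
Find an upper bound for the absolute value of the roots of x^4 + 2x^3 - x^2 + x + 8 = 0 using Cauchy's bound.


Cauchy's bound: all roots r satisfy |r| <= 1 + max(|a_i/a_n|) for i = 0,...,n-1
where a_n is the leading coefficient.

Coefficients: [1, 2, -1, 1, 8]
Leading coefficient a_n = 1
Ratios |a_i/a_n|: 2, 1, 1, 8
Maximum ratio: 8
Cauchy's bound: |r| <= 1 + 8 = 9

Upper bound = 9


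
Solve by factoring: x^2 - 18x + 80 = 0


We need two numbers that multiply to 80 and add to -18.
Those numbers are -10 and -8 (since (-10) * (-8) = 80 and (-10) + (-8) = -18).
So x^2 - 18x + 80 = (x - 10)(x - 8) = 0
Setting each factor to zero: x = 10 or x = 8

x = 8, x = 10


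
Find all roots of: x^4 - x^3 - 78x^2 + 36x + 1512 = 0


Let p(x) = x^4 - x^3 - 78x^2 + 36x + 1512. By the rational root theorem (leading coefficient 1), any rational root is an integer divisor of 1512: try ±1, ±2, ... in turn.
Test x = 1: value = 1470 ≠ 0.
Test x = -1: value = 1400 ≠ 0.
Test x = 2: value = 1280 ≠ 0.
Test x = -2: value = 1152 ≠ 0.
Test x = 3: value = 972 ≠ 0.
Test x = -3: value = 810 ≠ 0.
Test x = 4: value = 600 ≠ 0.
Test x = -4: value = 440 ≠ 0.
Test x = 6: value = 0 ✓, so (x - 6) is a factor.
Synthetic division by (x - 6): bring down 1; 1(6) - 1 = 5; 5(6) - 78 = -48; (-48)(6) + 36 = -252; (-252)(6) + 1512 = 0 → quotient x^3 + 5x^2 - 48x - 252, remainder 0.
Continue with the quotient x^3 + 5x^2 - 48x - 252 (candidates must divide 252; re-test x = 6 first in case it repeats).
Test x = 6: value = -144 ≠ 0.
Test x = -6: value = 0 ✓, so (x + 6) is a factor.
Synthetic division by (x + 6): bring down 1; 1(-6) + 5 = -1; (-1)(-6) - 48 = -42; (-42)(-6) - 252 = 0 → quotient x^2 - x - 42, remainder 0.
Solve the quadratic x^2 - x - 42 = 0: discriminant = (-1)^2 - 4(1)(-42) = 1 + 168 = 169.
sqrt(169) = 13, so x = (1 ± 13)/2: x = 7 or x = -6.
Collecting all roots found:

x = -6 (multiplicity 2), x = 6, x = 7


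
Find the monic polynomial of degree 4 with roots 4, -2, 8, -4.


A monic polynomial with roots 4, -2, 8, -4 is:
p(x) = (x - 4)(x + 2)(x - 8)(x + 4)
After multiplying by (x - 4): x - 4
After multiplying by (x + 2): x^2 - 2x - 8
After multiplying by (x - 8): x^3 - 10x^2 + 8x + 64
After multiplying by (x + 4): x^4 - 6x^3 - 32x^2 + 96x + 256

x^4 - 6x^3 - 32x^2 + 96x + 256


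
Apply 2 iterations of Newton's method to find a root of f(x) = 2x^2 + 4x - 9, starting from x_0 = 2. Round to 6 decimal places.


Newton's method: x_(n+1) = x_n - f(x_n)/f'(x_n)
f(x) = 2x^2 + 4x - 9
f'(x) = 4x + 4

Iteration 1:
  f(2.000000) = 7.000000
  f'(2.000000) = 12.000000
  x_1 = 2.000000 - (7.000000)/(12.000000) = 1.416667

Iteration 2:
  f(1.416667) = 0.680556
  f'(1.416667) = 9.666667
  x_2 = 1.416667 - (0.680556)/(9.666667) = 1.346264

x_2 = 1.346264


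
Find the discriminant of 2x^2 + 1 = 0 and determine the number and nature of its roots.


For ax^2 + bx + c = 0, discriminant D = b^2 - 4ac
Here a = 2, b = 0, c = 1
D = (0)^2 - 4(2)(1) = 0 - 8 = -8

D = -8 < 0
The equation has no real roots (2 complex conjugate roots).

Discriminant = -8, no real roots (2 complex conjugate roots)


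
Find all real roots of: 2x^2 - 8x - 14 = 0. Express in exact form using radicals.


Using the quadratic formula: x = (-b ± sqrt(b^2 - 4ac)) / (2a)
Here a = 2, b = -8, c = -14
Discriminant = b^2 - 4ac = (-8)^2 - 4(2)(-14) = 64 + 112 = 176
Since discriminant = 176 > 0, there are two real roots.
x = (8 ± 4*sqrt(11)) / 4
Simplifying: x = 2 ± sqrt(11)
Numerically: x ≈ 5.3166 or x ≈ -1.3166

x = 2 + sqrt(11) or x = 2 - sqrt(11)


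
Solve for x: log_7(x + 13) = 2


Convert to exponential form: x + 13 = 7^2 = 49
x = 49 - 13 = 36
Check: log_7(36 + 13) = log_7(49) = log_7(49) = 2 ✓

x = 36


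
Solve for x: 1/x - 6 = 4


Subtract -6 from both sides: 1/x = 10
Multiply both sides by x: 1 = 10 * x
Divide by 10: x = 1/10

x = 1/10


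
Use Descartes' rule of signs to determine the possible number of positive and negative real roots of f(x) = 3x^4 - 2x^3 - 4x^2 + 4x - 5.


Descartes' rule of signs:

For positive roots, count sign changes in f(x) = 3x^4 - 2x^3 - 4x^2 + 4x - 5:
Signs of coefficients: +, -, -, +, -
Number of sign changes: 3
Possible positive real roots: 3, 1

For negative roots, examine f(-x) = 3x^4 + 2x^3 - 4x^2 - 4x - 5:
Signs of coefficients: +, +, -, -, -
Number of sign changes: 1
Possible negative real roots: 1

Positive roots: 3 or 1; Negative roots: 1


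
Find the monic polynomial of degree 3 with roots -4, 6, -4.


A monic polynomial with roots -4, 6, -4 is:
p(x) = (x + 4)(x - 6)(x + 4)
After multiplying by (x + 4): x + 4
After multiplying by (x - 6): x^2 - 2x - 24
After multiplying by (x + 4): x^3 + 2x^2 - 32x - 96

x^3 + 2x^2 - 32x - 96


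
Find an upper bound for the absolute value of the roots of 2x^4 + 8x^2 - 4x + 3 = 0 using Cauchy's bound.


Cauchy's bound: all roots r satisfy |r| <= 1 + max(|a_i/a_n|) for i = 0,...,n-1
where a_n is the leading coefficient.

Coefficients: [2, 0, 8, -4, 3]
Leading coefficient a_n = 2
Ratios |a_i/a_n|: 0, 4, 2, 3/2
Maximum ratio: 4
Cauchy's bound: |r| <= 1 + 4 = 5

Upper bound = 5


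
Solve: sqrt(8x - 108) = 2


Square both sides: 8x - 108 = 2^2 = 4
8x = 4 + 108 = 112
x = 14
Check: sqrt(8*14 - 108) = sqrt(4) = 2 ✓

x = 14


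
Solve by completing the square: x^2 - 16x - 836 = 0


Start: x^2 - 16x - 836 = 0
Move constant: x^2 - 16x = 836
Half of -16 is -8, squared is 64
Add 64 to both sides: x^2 - 16x + 64 = 900
(x - 8)^2 = 900
x - 8 = ±30
x = 8 + 30 = 38 or x = 8 - 30 = -22

x = -22, x = 38


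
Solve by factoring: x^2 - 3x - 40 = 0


We need two numbers that multiply to -40 and add to -3.
Those numbers are -8 and 5 (since (-8) * 5 = -40 and (-8) + 5 = -3).
So x^2 - 3x - 40 = (x - 8)(x + 5) = 0
Setting each factor to zero: x = 8 or x = -5

x = -5, x = 8


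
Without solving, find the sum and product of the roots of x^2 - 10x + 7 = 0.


By Vieta's formulas for ax^2 + bx + c = 0:
  Sum of roots = -b/a
  Product of roots = c/a

Here a = 1, b = -10, c = 7
Sum = -(-10)/1 = 10
Product = 7/1 = 7

Sum = 10, Product = 7


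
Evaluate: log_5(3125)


We need the exponent such that 5^? = 3125
5^5 = 3125
Therefore log_5(3125) = 5

5


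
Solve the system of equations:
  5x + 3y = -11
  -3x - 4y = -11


Using Cramer's rule:
Determinant D = (5)(-4) - (-3)(3) = -20 + 9 = -11
Dx = (-11)(-4) - (-11)(3) = 44 + 33 = 77
Dy = (5)(-11) - (-3)(-11) = -55 - 33 = -88
x = Dx/D = 77/-11 = -7
y = Dy/D = -88/-11 = 8

x = -7, y = 8


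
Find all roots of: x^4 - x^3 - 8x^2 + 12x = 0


The constant term is 0, so x = 0 is a root. Factor out x:
  x^3 - x^2 - 8x + 12 = 0
Let p(x) = x^3 - x^2 - 8x + 12. By the rational root theorem (leading coefficient 1), any rational root is an integer divisor of 12: try ±1, ±2, ... in turn.
Test x = 1: value = 4 ≠ 0.
Test x = -1: value = 18 ≠ 0.
Test x = 2: value = 0 ✓, so (x - 2) is a factor.
Synthetic division by (x - 2): bring down 1; 1(2) - 1 = 1; 1(2) - 8 = -6; (-6)(2) + 12 = 0 → quotient x^2 + x - 6, remainder 0.
Solve the quadratic x^2 + x - 6 = 0: discriminant = 1^2 - 4(1)(-6) = 1 + 24 = 25.
sqrt(25) = 5, so x = (-1 ± 5)/2: x = 2 or x = -3.
Collecting all roots found:

x = -3, x = 0, x = 2 (multiplicity 2)


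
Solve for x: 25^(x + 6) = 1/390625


Express both sides with the same base.
1/390625 = 25^(-4)
Since the bases match, equate exponents: x + 6 = -4
So x = -4 - (6) = -10

x = -10


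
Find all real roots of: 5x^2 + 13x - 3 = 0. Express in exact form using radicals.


Using the quadratic formula: x = (-b ± sqrt(b^2 - 4ac)) / (2a)
Here a = 5, b = 13, c = -3
Discriminant = b^2 - 4ac = 13^2 - 4(5)(-3) = 169 + 60 = 229
Since discriminant = 229 > 0, there are two real roots.
x = (-13 ± sqrt(229)) / 10
Numerically: x ≈ 0.2133 or x ≈ -2.8133

x = (-13 + sqrt(229)) / 10 or x = (-13 - sqrt(229)) / 10


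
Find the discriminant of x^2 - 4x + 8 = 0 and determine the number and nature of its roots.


For ax^2 + bx + c = 0, discriminant D = b^2 - 4ac
Here a = 1, b = -4, c = 8
D = (-4)^2 - 4(1)(8) = 16 - 32 = -16

D = -16 < 0
The equation has no real roots (2 complex conjugate roots).

Discriminant = -16, no real roots (2 complex conjugate roots)


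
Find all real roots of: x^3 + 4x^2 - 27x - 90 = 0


Let p(x) = x^3 + 4x^2 - 27x - 90. By the rational root theorem (leading coefficient 1), any rational root is an integer divisor of 90: try ±1, ±2, ... in turn.
Test x = 1: value = -112 ≠ 0.
Test x = -1: value = -60 ≠ 0.
Test x = 2: value = -120 ≠ 0.
Test x = -2: value = -28 ≠ 0.
Test x = 3: value = -108 ≠ 0.
Test x = -3: value = 0 ✓, so (x + 3) is a factor.
Synthetic division by (x + 3): bring down 1; 1(-3) + 4 = 1; 1(-3) - 27 = -30; (-30)(-3) - 90 = 0 → quotient x^2 + x - 30, remainder 0.
Solve the quadratic x^2 + x - 30 = 0: discriminant = 1^2 - 4(1)(-30) = 1 + 120 = 121.
sqrt(121) = 11, so x = (-1 ± 11)/2: x = 5 or x = -6.

x = -6, x = -3, x = 5


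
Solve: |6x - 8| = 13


An absolute value equation |expr| = 13 gives two cases:
Case 1: 6x - 8 = 13
  6x = 21, so x = 7/2
Case 2: 6x - 8 = -13
  6x = -5, so x = -5/6

x = -5/6, x = 7/2


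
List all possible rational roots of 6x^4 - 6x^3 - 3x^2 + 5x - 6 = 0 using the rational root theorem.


Rational root theorem: possible roots are ±p/q where:
  p divides the constant term (-6): p ∈ {1, 2, 3, 6}
  q divides the leading coefficient (6): q ∈ {1, 2, 3, 6}

All possible rational roots: -6, -3, -2, -3/2, -1, -2/3, -1/2, -1/3, -1/6, 1/6, 1/3, 1/2, 2/3, 1, 3/2, 2, 3, 6

-6, -3, -2, -3/2, -1, -2/3, -1/2, -1/3, -1/6, 1/6, 1/3, 1/2, 2/3, 1, 3/2, 2, 3, 6


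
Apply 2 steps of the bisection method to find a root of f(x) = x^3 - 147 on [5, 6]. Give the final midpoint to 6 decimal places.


f(x) = x^3 - 147
f(5) = -22 < 0
f(6) = 69 > 0

Step 1: midpoint = (5.000000 + 6.000000)/2 = 5.500000
  f(5.500000) = 19.375000
  f(mid) > 0, so root is in [5.000000, 5.500000]

Step 2: midpoint = (5.000000 + 5.500000)/2 = 5.250000
  f(5.250000) = -2.296875
  f(mid) < 0, so root is in [5.250000, 5.500000]

midpoint = 5.250000


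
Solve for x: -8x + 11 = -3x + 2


Starting with: -8x + 11 = -3x + 2
Move all x terms to left: (-8 + 3)x = 2 - 11
Simplify: -5x = -9
Divide both sides by -5: x = 9/5

x = 9/5


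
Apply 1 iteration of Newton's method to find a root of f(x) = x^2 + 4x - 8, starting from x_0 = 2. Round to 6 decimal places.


Newton's method: x_(n+1) = x_n - f(x_n)/f'(x_n)
f(x) = x^2 + 4x - 8
f'(x) = 2x + 4

Iteration 1:
  f(2.000000) = 4.000000
  f'(2.000000) = 8.000000
  x_1 = 2.000000 - (4.000000)/(8.000000) = 1.500000

x_1 = 1.500000


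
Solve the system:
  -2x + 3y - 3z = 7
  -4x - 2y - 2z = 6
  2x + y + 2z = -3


Using Cramer's rule. Expand each determinant along the first row.
D  = (-2)*[(-2)*2 - (-2)*1] - 3*[(-4)*2 - (-2)*2] + (-3)*[(-4)*1 - (-2)*2]
  = (-2)*(-2) - 3*(-4) + (-3)*(0) = 16
Dx = 7*[(-2)*2 - (-2)*1] - 3*[6*2 - (-2)*(-3)] + (-3)*[6*1 - (-2)*(-3)]
  = 7*(-2) - 3*(6) + (-3)*(0) = -32
Dy = (-2)*[6*2 - (-2)*(-3)] - 7*[(-4)*2 - (-2)*2] + (-3)*[(-4)*(-3) - 6*2]
  = (-2)*(6) - 7*(-4) + (-3)*(0) = 16
Dz = (-2)*[(-2)*(-3) - 6*1] - 3*[(-4)*(-3) - 6*2] + 7*[(-4)*1 - (-2)*2]
  = (-2)*(0) - 3*(0) + 7*(0) = 0
x = Dx/D = -32/16 = -2, y = Dy/D = 16/16 = 1, z = Dz/D = 0/16 = 0
Check eq1: (-2)(-2) + (3)(1) + (-3)(0) = 7 = 7 ✓
Check eq2: (-4)(-2) + (-2)(1) + (-2)(0) = 6 = 6 ✓
Check eq3: (2)(-2) + (1)(1) + (2)(0) = -3 = -3 ✓

x = -2, y = 1, z = 0


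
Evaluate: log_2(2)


We need the exponent such that 2^? = 2
2^1 = 2
Therefore log_2(2) = 1

1


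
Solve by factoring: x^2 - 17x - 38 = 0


We need two numbers that multiply to -38 and add to -17.
Those numbers are 2 and -19 (since 2 * (-19) = -38 and 2 + (-19) = -17).
So x^2 - 17x - 38 = (x + 2)(x - 19) = 0
Setting each factor to zero: x = -2 or x = 19

x = -2, x = 19


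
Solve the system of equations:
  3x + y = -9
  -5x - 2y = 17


Using Cramer's rule:
Determinant D = (3)(-2) - (-5)(1) = -6 + 5 = -1
Dx = (-9)(-2) - (17)(1) = 18 - 17 = 1
Dy = (3)(17) - (-5)(-9) = 51 - 45 = 6
x = Dx/D = 1/-1 = -1
y = Dy/D = 6/-1 = -6

x = -1, y = -6


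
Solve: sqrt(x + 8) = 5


Square both sides: x + 8 = 5^2 = 25
x = 25 - 8 = 17
x = 17
Check: sqrt(1*17 + 8) = sqrt(25) = 5 ✓

x = 17


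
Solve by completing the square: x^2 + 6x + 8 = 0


Start: x^2 + 6x + 8 = 0
Move constant: x^2 + 6x = -8
Half of 6 is 3, squared is 9
Add 9 to both sides: x^2 + 6x + 9 = 1
(x + 3)^2 = 1
x + 3 = ±1
x = -3 + 1 = -2 or x = -3 - 1 = -4

x = -4, x = -2


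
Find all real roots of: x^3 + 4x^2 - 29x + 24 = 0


Let p(x) = x^3 + 4x^2 - 29x + 24. By the rational root theorem (leading coefficient 1), any rational root is an integer divisor of 24: try ±1, ±2, ... in turn.
Test x = 1: value = 0 ✓, so (x - 1) is a factor.
Synthetic division by (x - 1): bring down 1; 1(1) + 4 = 5; 5(1) - 29 = -24; (-24)(1) + 24 = 0 → quotient x^2 + 5x - 24, remainder 0.
Solve the quadratic x^2 + 5x - 24 = 0: discriminant = 5^2 - 4(1)(-24) = 25 + 96 = 121.
sqrt(121) = 11, so x = (-5 ± 11)/2: x = 3 or x = -8.

x = -8, x = 1, x = 3


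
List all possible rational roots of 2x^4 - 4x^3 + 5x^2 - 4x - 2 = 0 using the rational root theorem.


Rational root theorem: possible roots are ±p/q where:
  p divides the constant term (-2): p ∈ {1, 2}
  q divides the leading coefficient (2): q ∈ {1, 2}

All possible rational roots: -2, -1, -1/2, 1/2, 1, 2

-2, -1, -1/2, 1/2, 1, 2


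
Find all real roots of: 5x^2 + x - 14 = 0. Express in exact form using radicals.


Using the quadratic formula: x = (-b ± sqrt(b^2 - 4ac)) / (2a)
Here a = 5, b = 1, c = -14
Discriminant = b^2 - 4ac = 1^2 - 4(5)(-14) = 1 + 280 = 281
Since discriminant = 281 > 0, there are two real roots.
x = (-1 ± sqrt(281)) / 10
Numerically: x ≈ 1.5763 or x ≈ -1.7763

x = (-1 + sqrt(281)) / 10 or x = (-1 - sqrt(281)) / 10


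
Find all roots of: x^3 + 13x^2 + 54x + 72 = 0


Let p(x) = x^3 + 13x^2 + 54x + 72. By the rational root theorem (leading coefficient 1), any rational root is an integer divisor of 72: try ±1, ±2, ... in turn.
Test x = 1: value = 140 ≠ 0.
Test x = -1: value = 30 ≠ 0.
Test x = 2: value = 240 ≠ 0.
Test x = -2: value = 8 ≠ 0.
Test x = 3: value = 378 ≠ 0.
Test x = -3: value = 0 ✓, so (x + 3) is a factor.
Synthetic division by (x + 3): bring down 1; 1(-3) + 13 = 10; 10(-3) + 54 = 24; 24(-3) + 72 = 0 → quotient x^2 + 10x + 24, remainder 0.
Solve the quadratic x^2 + 10x + 24 = 0: discriminant = 10^2 - 4(1)(24) = 100 - 96 = 4.
sqrt(4) = 2, so x = (-10 ± 2)/2: x = -4 or x = -6.
Collecting all roots found:

x = -6, x = -4, x = -3


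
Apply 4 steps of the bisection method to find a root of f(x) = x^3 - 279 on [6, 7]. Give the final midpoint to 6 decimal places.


f(x) = x^3 - 279
f(6) = -63 < 0
f(7) = 64 > 0

Step 1: midpoint = (6.000000 + 7.000000)/2 = 6.500000
  f(6.500000) = -4.375000
  f(mid) < 0, so root is in [6.500000, 7.000000]

Step 2: midpoint = (6.500000 + 7.000000)/2 = 6.750000
  f(6.750000) = 28.546875
  f(mid) > 0, so root is in [6.500000, 6.750000]

Step 3: midpoint = (6.500000 + 6.750000)/2 = 6.625000
  f(6.625000) = 11.775391
  f(mid) > 0, so root is in [6.500000, 6.625000]

Step 4: midpoint = (6.500000 + 6.625000)/2 = 6.562500
  f(6.562500) = 3.623291
  f(mid) > 0, so root is in [6.500000, 6.562500]

midpoint = 6.562500


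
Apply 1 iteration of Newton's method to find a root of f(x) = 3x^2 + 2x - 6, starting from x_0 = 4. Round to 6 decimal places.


Newton's method: x_(n+1) = x_n - f(x_n)/f'(x_n)
f(x) = 3x^2 + 2x - 6
f'(x) = 6x + 2

Iteration 1:
  f(4.000000) = 50.000000
  f'(4.000000) = 26.000000
  x_1 = 4.000000 - (50.000000)/(26.000000) = 2.076923

x_1 = 2.076923


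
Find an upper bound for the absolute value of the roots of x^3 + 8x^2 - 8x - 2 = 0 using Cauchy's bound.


Cauchy's bound: all roots r satisfy |r| <= 1 + max(|a_i/a_n|) for i = 0,...,n-1
where a_n is the leading coefficient.

Coefficients: [1, 8, -8, -2]
Leading coefficient a_n = 1
Ratios |a_i/a_n|: 8, 8, 2
Maximum ratio: 8
Cauchy's bound: |r| <= 1 + 8 = 9

Upper bound = 9


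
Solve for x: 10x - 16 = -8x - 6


Starting with: 10x - 16 = -8x - 6
Move all x terms to left: (10 + 8)x = -6 + 16
Simplify: 18x = 10
Divide both sides by 18: x = 5/9

x = 5/9


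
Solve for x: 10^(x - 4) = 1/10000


Express both sides with the same base.
1/10000 = 10^(-4)
Since the bases match, equate exponents: x - 4 = -4
So x = -4 - (-4) = 0

x = 0


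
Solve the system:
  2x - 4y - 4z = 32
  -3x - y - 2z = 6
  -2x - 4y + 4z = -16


Using Cramer's rule. Expand each determinant along the first row.
D  = 2*[(-1)*4 - (-2)*(-4)] - (-4)*[(-3)*4 - (-2)*(-2)] + (-4)*[(-3)*(-4) - (-1)*(-2)]
  = 2*(-12) - (-4)*(-16) + (-4)*(10) = -128
Dx = 32*[(-1)*4 - (-2)*(-4)] - (-4)*[6*4 - (-2)*(-16)] + (-4)*[6*(-4) - (-1)*(-16)]
  = 32*(-12) - (-4)*(-8) + (-4)*(-40) = -256
Dy = 2*[6*4 - (-2)*(-16)] - 32*[(-3)*4 - (-2)*(-2)] + (-4)*[(-3)*(-16) - 6*(-2)]
  = 2*(-8) - 32*(-16) + (-4)*(60) = 256
Dz = 2*[(-1)*(-16) - 6*(-4)] - (-4)*[(-3)*(-16) - 6*(-2)] + 32*[(-3)*(-4) - (-1)*(-2)]
  = 2*(40) - (-4)*(60) + 32*(10) = 640
x = Dx/D = -256/-128 = 2, y = Dy/D = 256/-128 = -2, z = Dz/D = 640/-128 = -5
Check eq1: (2)(2) + (-4)(-2) + (-4)(-5) = 32 = 32 ✓
Check eq2: (-3)(2) + (-1)(-2) + (-2)(-5) = 6 = 6 ✓
Check eq3: (-2)(2) + (-4)(-2) + (4)(-5) = -16 = -16 ✓

x = 2, y = -2, z = -5


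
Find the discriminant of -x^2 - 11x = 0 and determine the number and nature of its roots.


For ax^2 + bx + c = 0, discriminant D = b^2 - 4ac
Here a = -1, b = -11, c = 0
D = (-11)^2 - 4(-1)(0) = 121 - 0 = 121

D = 121 > 0 and is a perfect square (sqrt = 11)
The equation has 2 distinct real rational roots.

Discriminant = 121, 2 distinct real rational roots


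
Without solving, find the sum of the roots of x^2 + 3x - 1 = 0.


By Vieta's formulas for ax^2 + bx + c = 0:
  Sum of roots = -b/a
  Product of roots = c/a

Here a = 1, b = 3, c = -1
Sum = -(3)/1 = -3
Product = -1/1 = -1

Sum = -3


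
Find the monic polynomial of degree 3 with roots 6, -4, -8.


A monic polynomial with roots 6, -4, -8 is:
p(x) = (x - 6)(x + 4)(x + 8)
After multiplying by (x - 6): x - 6
After multiplying by (x + 4): x^2 - 2x - 24
After multiplying by (x + 8): x^3 + 6x^2 - 40x - 192

x^3 + 6x^2 - 40x - 192


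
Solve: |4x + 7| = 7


An absolute value equation |expr| = 7 gives two cases:
Case 1: 4x + 7 = 7
  4x = 0, so x = 0
Case 2: 4x + 7 = -7
  4x = -14, so x = -7/2

x = -7/2, x = 0


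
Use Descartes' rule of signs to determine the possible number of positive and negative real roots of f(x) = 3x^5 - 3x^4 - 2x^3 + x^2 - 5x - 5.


Descartes' rule of signs:

For positive roots, count sign changes in f(x) = 3x^5 - 3x^4 - 2x^3 + x^2 - 5x - 5:
Signs of coefficients: +, -, -, +, -, -
Number of sign changes: 3
Possible positive real roots: 3, 1

For negative roots, examine f(-x) = -3x^5 - 3x^4 + 2x^3 + x^2 + 5x - 5:
Signs of coefficients: -, -, +, +, +, -
Number of sign changes: 2
Possible negative real roots: 2, 0

Positive roots: 3 or 1; Negative roots: 2 or 0


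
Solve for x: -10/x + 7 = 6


Subtract 7 from both sides: -10/x = -1
Multiply both sides by x: -10 = -1 * x
Divide by -1: x = 10

x = 10


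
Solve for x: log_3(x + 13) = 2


Convert to exponential form: x + 13 = 3^2 = 9
x = 9 - 13 = -4
Check: log_3(-4 + 13) = log_3(9) = log_3(9) = 2 ✓

x = -4


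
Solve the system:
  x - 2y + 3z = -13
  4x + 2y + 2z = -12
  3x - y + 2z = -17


Using Cramer's rule. Expand each determinant along the first row.
D  = 1*[2*2 - 2*(-1)] - (-2)*[4*2 - 2*3] + 3*[4*(-1) - 2*3]
  = 1*(6) - (-2)*(2) + 3*(-10) = -20
Dx = (-13)*[2*2 - 2*(-1)] - (-2)*[(-12)*2 - 2*(-17)] + 3*[(-12)*(-1) - 2*(-17)]
  = (-13)*(6) - (-2)*(10) + 3*(46) = 80
Dy = 1*[(-12)*2 - 2*(-17)] - (-13)*[4*2 - 2*3] + 3*[4*(-17) - (-12)*3]
  = 1*(10) - (-13)*(2) + 3*(-32) = -60
Dz = 1*[2*(-17) - (-12)*(-1)] - (-2)*[4*(-17) - (-12)*3] + (-13)*[4*(-1) - 2*3]
  = 1*(-46) - (-2)*(-32) + (-13)*(-10) = 20
x = Dx/D = 80/-20 = -4, y = Dy/D = -60/-20 = 3, z = Dz/D = 20/-20 = -1
Check eq1: (1)(-4) + (-2)(3) + (3)(-1) = -13 = -13 ✓
Check eq2: (4)(-4) + (2)(3) + (2)(-1) = -12 = -12 ✓
Check eq3: (3)(-4) + (-1)(3) + (2)(-1) = -17 = -17 ✓

x = -4, y = 3, z = -1


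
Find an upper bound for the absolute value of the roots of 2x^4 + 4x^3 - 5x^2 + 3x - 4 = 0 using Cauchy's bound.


Cauchy's bound: all roots r satisfy |r| <= 1 + max(|a_i/a_n|) for i = 0,...,n-1
where a_n is the leading coefficient.

Coefficients: [2, 4, -5, 3, -4]
Leading coefficient a_n = 2
Ratios |a_i/a_n|: 2, 5/2, 3/2, 2
Maximum ratio: 5/2
Cauchy's bound: |r| <= 1 + 5/2 = 7/2

Upper bound = 7/2


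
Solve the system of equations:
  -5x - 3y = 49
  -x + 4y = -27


Using Cramer's rule:
Determinant D = (-5)(4) - (-1)(-3) = -20 - 3 = -23
Dx = (49)(4) - (-27)(-3) = 196 - 81 = 115
Dy = (-5)(-27) - (-1)(49) = 135 + 49 = 184
x = Dx/D = 115/-23 = -5
y = Dy/D = 184/-23 = -8

x = -5, y = -8


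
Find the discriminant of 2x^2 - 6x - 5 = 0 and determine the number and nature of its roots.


For ax^2 + bx + c = 0, discriminant D = b^2 - 4ac
Here a = 2, b = -6, c = -5
D = (-6)^2 - 4(2)(-5) = 36 + 40 = 76

D = 76 > 0 but not a perfect square
The equation has 2 distinct real irrational roots.

Discriminant = 76, 2 distinct real irrational roots


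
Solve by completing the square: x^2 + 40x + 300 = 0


Start: x^2 + 40x + 300 = 0
Move constant: x^2 + 40x = -300
Half of 40 is 20, squared is 400
Add 400 to both sides: x^2 + 40x + 400 = 100
(x + 20)^2 = 100
x + 20 = ±10
x = -20 + 10 = -10 or x = -20 - 10 = -30

x = -30, x = -10


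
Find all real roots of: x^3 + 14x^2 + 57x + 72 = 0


Let p(x) = x^3 + 14x^2 + 57x + 72. By the rational root theorem (leading coefficient 1), any rational root is an integer divisor of 72: try ±1, ±2, ... in turn.
Test x = 1: value = 144 ≠ 0.
Test x = -1: value = 28 ≠ 0.
Test x = 2: value = 250 ≠ 0.
Test x = -2: value = 6 ≠ 0.
Test x = 3: value = 396 ≠ 0.
Test x = -3: value = 0 ✓, so (x + 3) is a factor.
Synthetic division by (x + 3): bring down 1; 1(-3) + 14 = 11; 11(-3) + 57 = 24; 24(-3) + 72 = 0 → quotient x^2 + 11x + 24, remainder 0.
Solve the quadratic x^2 + 11x + 24 = 0: discriminant = 11^2 - 4(1)(24) = 121 - 96 = 25.
sqrt(25) = 5, so x = (-11 ± 5)/2: x = -3 or x = -8.

x = -8, x = -3 (multiplicity 2)


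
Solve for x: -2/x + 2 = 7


Subtract 2 from both sides: -2/x = 5
Multiply both sides by x: -2 = 5 * x
Divide by 5: x = -2/5

x = -2/5


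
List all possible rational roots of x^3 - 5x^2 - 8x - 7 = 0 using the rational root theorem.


Rational root theorem: possible roots are ±p/q where:
  p divides the constant term (-7): p ∈ {1, 7}
  q divides the leading coefficient (1): q ∈ {1}

All possible rational roots: -7, -1, 1, 7

-7, -1, 1, 7


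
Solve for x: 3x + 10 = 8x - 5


Starting with: 3x + 10 = 8x - 5
Move all x terms to left: (3 - 8)x = -5 - 10
Simplify: -5x = -15
Divide both sides by -5: x = 3

x = 3


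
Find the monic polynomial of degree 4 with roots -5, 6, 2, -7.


A monic polynomial with roots -5, 6, 2, -7 is:
p(x) = (x + 5)(x - 6)(x - 2)(x + 7)
After multiplying by (x + 5): x + 5
After multiplying by (x - 6): x^2 - x - 30
After multiplying by (x - 2): x^3 - 3x^2 - 28x + 60
After multiplying by (x + 7): x^4 + 4x^3 - 49x^2 - 136x + 420

x^4 + 4x^3 - 49x^2 - 136x + 420


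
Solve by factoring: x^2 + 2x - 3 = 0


We need two numbers that multiply to -3 and add to 2.
Those numbers are 3 and -1 (since 3 * (-1) = -3 and 3 + (-1) = 2).
So x^2 + 2x - 3 = (x + 3)(x - 1) = 0
Setting each factor to zero: x = -3 or x = 1

x = -3, x = 1


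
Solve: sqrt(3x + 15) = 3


Square both sides: 3x + 15 = 3^2 = 9
3x = 9 - 15 = -6
x = -2
Check: sqrt(3*(-2) + 15) = sqrt(9) = 3 ✓

x = -2


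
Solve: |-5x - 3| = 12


An absolute value equation |expr| = 12 gives two cases:
Case 1: -5x - 3 = 12
  -5x = 15, so x = -3
Case 2: -5x - 3 = -12
  -5x = -9, so x = 9/5

x = -3, x = 9/5


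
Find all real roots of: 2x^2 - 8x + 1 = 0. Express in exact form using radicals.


Using the quadratic formula: x = (-b ± sqrt(b^2 - 4ac)) / (2a)
Here a = 2, b = -8, c = 1
Discriminant = b^2 - 4ac = (-8)^2 - 4(2)(1) = 64 - 8 = 56
Since discriminant = 56 > 0, there are two real roots.
x = (8 ± 2*sqrt(14)) / 4
Simplifying: x = (4 ± sqrt(14)) / 2
Numerically: x ≈ 3.8708 or x ≈ 0.1292

x = (4 + sqrt(14)) / 2 or x = (4 - sqrt(14)) / 2


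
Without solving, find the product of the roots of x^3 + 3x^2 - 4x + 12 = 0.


By Vieta's formulas for x^3 + bx^2 + cx + d = 0:
  r1 + r2 + r3 = -b/a = -3
  r1*r2 + r1*r3 + r2*r3 = c/a = -4
  r1*r2*r3 = -d/a = -12


Product = -12


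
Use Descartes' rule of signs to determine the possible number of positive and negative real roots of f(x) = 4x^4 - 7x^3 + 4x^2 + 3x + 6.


Descartes' rule of signs:

For positive roots, count sign changes in f(x) = 4x^4 - 7x^3 + 4x^2 + 3x + 6:
Signs of coefficients: +, -, +, +, +
Number of sign changes: 2
Possible positive real roots: 2, 0

For negative roots, examine f(-x) = 4x^4 + 7x^3 + 4x^2 - 3x + 6:
Signs of coefficients: +, +, +, -, +
Number of sign changes: 2
Possible negative real roots: 2, 0

Positive roots: 2 or 0; Negative roots: 2 or 0


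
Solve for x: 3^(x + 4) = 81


Express both sides with the same base.
81 = 3^4
Since the bases match, equate exponents: x + 4 = 4
So x = 4 - (4) = 0

x = 0


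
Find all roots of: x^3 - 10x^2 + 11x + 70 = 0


Let p(x) = x^3 - 10x^2 + 11x + 70. By the rational root theorem (leading coefficient 1), any rational root is an integer divisor of 70: try ±1, ±2, ... in turn.
Test x = 1: value = 72 ≠ 0.
Test x = -1: value = 48 ≠ 0.
Test x = 2: value = 60 ≠ 0.
Test x = -2: value = 0 ✓, so (x + 2) is a factor.
Synthetic division by (x + 2): bring down 1; 1(-2) - 10 = -12; (-12)(-2) + 11 = 35; 35(-2) + 70 = 0 → quotient x^2 - 12x + 35, remainder 0.
Solve the quadratic x^2 - 12x + 35 = 0: discriminant = (-12)^2 - 4(1)(35) = 144 - 140 = 4.
sqrt(4) = 2, so x = (12 ± 2)/2: x = 7 or x = 5.
Collecting all roots found:

x = -2, x = 5, x = 7


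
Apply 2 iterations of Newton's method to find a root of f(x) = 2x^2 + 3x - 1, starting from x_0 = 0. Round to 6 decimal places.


Newton's method: x_(n+1) = x_n - f(x_n)/f'(x_n)
f(x) = 2x^2 + 3x - 1
f'(x) = 4x + 3

Iteration 1:
  f(0.000000) = -1.000000
  f'(0.000000) = 3.000000
  x_1 = 0.000000 - (-1.000000)/(3.000000) = 0.333333

Iteration 2:
  f(0.333333) = 0.222222
  f'(0.333333) = 4.333333
  x_2 = 0.333333 - (0.222222)/(4.333333) = 0.282051

x_2 = 0.282051


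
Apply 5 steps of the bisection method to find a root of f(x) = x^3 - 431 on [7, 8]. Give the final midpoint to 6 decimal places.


f(x) = x^3 - 431
f(7) = -88 < 0
f(8) = 81 > 0

Step 1: midpoint = (7.000000 + 8.000000)/2 = 7.500000
  f(7.500000) = -9.125000
  f(mid) < 0, so root is in [7.500000, 8.000000]

Step 2: midpoint = (7.500000 + 8.000000)/2 = 7.750000
  f(7.750000) = 34.484375
  f(mid) > 0, so root is in [7.500000, 7.750000]

Step 3: midpoint = (7.500000 + 7.750000)/2 = 7.625000
  f(7.625000) = 12.322266
  f(mid) > 0, so root is in [7.500000, 7.625000]

Step 4: midpoint = (7.500000 + 7.625000)/2 = 7.562500
  f(7.562500) = 1.510010
  f(mid) > 0, so root is in [7.500000, 7.562500]

Step 5: midpoint = (7.500000 + 7.562500)/2 = 7.531250
  f(7.531250) = -3.829559
  f(mid) < 0, so root is in [7.531250, 7.562500]

midpoint = 7.531250


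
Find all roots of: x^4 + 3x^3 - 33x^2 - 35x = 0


The constant term is 0, so x = 0 is a root. Factor out x:
  x^3 + 3x^2 - 33x - 35 = 0
Let p(x) = x^3 + 3x^2 - 33x - 35. By the rational root theorem (leading coefficient 1), any rational root is an integer divisor of 35: try ±1, ±2, ... in turn.
Test x = 1: value = -64 ≠ 0.
Test x = -1: value = 0 ✓, so (x + 1) is a factor.
Synthetic division by (x + 1): bring down 1; 1(-1) + 3 = 2; 2(-1) - 33 = -35; (-35)(-1) - 35 = 0 → quotient x^2 + 2x - 35, remainder 0.
Solve the quadratic x^2 + 2x - 35 = 0: discriminant = 2^2 - 4(1)(-35) = 4 + 140 = 144.
sqrt(144) = 12, so x = (-2 ± 12)/2: x = 5 or x = -7.
Collecting all roots found:

x = -7, x = -1, x = 0, x = 5


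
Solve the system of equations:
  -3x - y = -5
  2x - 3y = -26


Using Cramer's rule:
Determinant D = (-3)(-3) - (2)(-1) = 9 + 2 = 11
Dx = (-5)(-3) - (-26)(-1) = 15 - 26 = -11
Dy = (-3)(-26) - (2)(-5) = 78 + 10 = 88
x = Dx/D = -11/11 = -1
y = Dy/D = 88/11 = 8

x = -1, y = 8


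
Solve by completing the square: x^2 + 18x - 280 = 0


Start: x^2 + 18x - 280 = 0
Move constant: x^2 + 18x = 280
Half of 18 is 9, squared is 81
Add 81 to both sides: x^2 + 18x + 81 = 361
(x + 9)^2 = 361
x + 9 = ±19
x = -9 + 19 = 10 or x = -9 - 19 = -28

x = -28, x = 10


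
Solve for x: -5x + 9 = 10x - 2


Starting with: -5x + 9 = 10x - 2
Move all x terms to left: (-5 - 10)x = -2 - 9
Simplify: -15x = -11
Divide both sides by -15: x = 11/15

x = 11/15


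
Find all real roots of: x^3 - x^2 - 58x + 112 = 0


Let p(x) = x^3 - x^2 - 58x + 112. By the rational root theorem (leading coefficient 1), any rational root is an integer divisor of 112: try ±1, ±2, ... in turn.
Test x = 1: value = 54 ≠ 0.
Test x = -1: value = 168 ≠ 0.
Test x = 2: value = 0 ✓, so (x - 2) is a factor.
Synthetic division by (x - 2): bring down 1; 1(2) - 1 = 1; 1(2) - 58 = -56; (-56)(2) + 112 = 0 → quotient x^2 + x - 56, remainder 0.
Solve the quadratic x^2 + x - 56 = 0: discriminant = 1^2 - 4(1)(-56) = 1 + 224 = 225.
sqrt(225) = 15, so x = (-1 ± 15)/2: x = 7 or x = -8.

x = -8, x = 2, x = 7
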